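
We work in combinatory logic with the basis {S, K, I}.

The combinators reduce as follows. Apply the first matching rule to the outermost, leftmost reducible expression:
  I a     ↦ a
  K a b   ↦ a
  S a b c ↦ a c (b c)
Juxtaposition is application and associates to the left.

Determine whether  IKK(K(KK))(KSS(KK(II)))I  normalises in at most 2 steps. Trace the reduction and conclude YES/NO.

  start: IKK(K(KK))(KSS(KK(II)))I
  step 1: KK(K(KK))(KSS(KK(II)))I
  step 2: K(KSS(KK(II)))I

Answer: NO — after 2 steps the term is K(KSS(KK(II)))I, not yet normal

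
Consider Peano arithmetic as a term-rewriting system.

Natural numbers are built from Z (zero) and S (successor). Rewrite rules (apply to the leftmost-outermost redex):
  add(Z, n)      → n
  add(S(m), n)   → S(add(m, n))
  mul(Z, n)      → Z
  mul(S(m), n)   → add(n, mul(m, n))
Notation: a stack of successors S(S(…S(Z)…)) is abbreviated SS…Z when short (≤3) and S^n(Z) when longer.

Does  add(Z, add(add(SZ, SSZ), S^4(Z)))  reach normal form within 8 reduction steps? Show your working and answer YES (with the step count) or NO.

Answer: YES — reaches normal form S^7(Z) in 7 ≤ 8 steps

Derivation:
  start: add(Z, add(add(SZ, SSZ), S^4(Z)))
  →1  add(add(SZ, SSZ), S^4(Z))
  →2  add(S(add(Z, SSZ)), S^4(Z))
  →3  S(add(add(Z, SSZ), S^4(Z)))
  →4  S(add(SSZ, S^4(Z)))
  →5  S(S(add(SZ, S^4(Z))))
  →6  S(S(S(add(Z, S^4(Z)))))
  →7  S^7(Z)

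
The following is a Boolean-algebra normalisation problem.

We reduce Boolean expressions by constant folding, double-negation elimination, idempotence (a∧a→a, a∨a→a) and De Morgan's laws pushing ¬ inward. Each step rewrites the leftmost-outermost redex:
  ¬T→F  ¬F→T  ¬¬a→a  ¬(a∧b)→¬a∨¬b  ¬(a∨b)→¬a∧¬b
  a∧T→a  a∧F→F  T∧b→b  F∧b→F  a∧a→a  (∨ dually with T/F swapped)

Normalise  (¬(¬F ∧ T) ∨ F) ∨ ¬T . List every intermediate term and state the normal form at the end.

  start: (¬(¬F ∧ T) ∨ F) ∨ ¬T
  step 1: ¬(¬F ∧ T) ∨ ¬T
  step 2: (¬¬F ∨ ¬T) ∨ ¬T
  step 3: (F ∨ ¬T) ∨ ¬T
  step 4: ¬T ∨ ¬T
  step 5: ¬T
  step 6: F

Answer: normal form = F  (in 6 steps)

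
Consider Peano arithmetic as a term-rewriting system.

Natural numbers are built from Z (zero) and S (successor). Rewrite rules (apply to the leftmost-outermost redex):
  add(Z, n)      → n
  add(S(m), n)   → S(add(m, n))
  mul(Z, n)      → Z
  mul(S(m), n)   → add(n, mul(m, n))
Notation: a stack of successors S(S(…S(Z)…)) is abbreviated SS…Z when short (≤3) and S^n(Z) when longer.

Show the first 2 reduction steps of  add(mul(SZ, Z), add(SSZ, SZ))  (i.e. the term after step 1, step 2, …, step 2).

  start: add(mul(SZ, Z), add(SSZ, SZ))
  →1  add(add(Z, mul(Z, Z)), add(SSZ, SZ))
  →2  add(mul(Z, Z), add(SSZ, SZ))

Answer: after 2 steps: add(mul(Z, Z), add(SSZ, SZ))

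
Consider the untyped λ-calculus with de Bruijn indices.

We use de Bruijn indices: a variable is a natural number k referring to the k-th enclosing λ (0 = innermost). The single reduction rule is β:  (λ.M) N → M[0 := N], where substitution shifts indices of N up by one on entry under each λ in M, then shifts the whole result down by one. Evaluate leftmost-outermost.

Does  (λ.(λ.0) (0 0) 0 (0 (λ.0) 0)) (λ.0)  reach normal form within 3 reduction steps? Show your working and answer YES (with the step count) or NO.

  start: (λ.(λ.0) (0 0) 0 (0 (λ.0) 0)) (λ.0)
  step 1: (λ.0) ((λ.0) (λ.0)) (λ.0) ((λ.0) (λ.0) (λ.0))
  step 2: (λ.0) (λ.0) (λ.0) ((λ.0) (λ.0) (λ.0))
  step 3: (λ.0) (λ.0) ((λ.0) (λ.0) (λ.0))

Answer: NO — after 3 steps the term is (λ.0) (λ.0) ((λ.0) (λ.0) (λ.0)), not yet normal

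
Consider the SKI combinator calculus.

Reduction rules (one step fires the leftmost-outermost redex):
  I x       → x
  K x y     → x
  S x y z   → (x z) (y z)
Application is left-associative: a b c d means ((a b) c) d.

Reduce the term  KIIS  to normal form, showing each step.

  start: KIIS
  [1] IS
  [2] S

Answer: normal form = S  (in 2 steps)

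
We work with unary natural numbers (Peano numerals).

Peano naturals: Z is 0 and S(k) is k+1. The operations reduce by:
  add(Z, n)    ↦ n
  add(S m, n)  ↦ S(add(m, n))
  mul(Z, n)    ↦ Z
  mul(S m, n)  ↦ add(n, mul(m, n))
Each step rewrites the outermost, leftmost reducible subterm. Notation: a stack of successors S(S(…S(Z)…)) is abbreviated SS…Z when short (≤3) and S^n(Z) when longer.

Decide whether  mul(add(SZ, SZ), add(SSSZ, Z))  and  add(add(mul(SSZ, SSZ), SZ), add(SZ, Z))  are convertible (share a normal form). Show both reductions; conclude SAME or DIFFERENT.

Answer: SAME — A ⇓ S^6(Z), B ⇓ S^6(Z)

Derivation:
Term A:
  start: mul(add(SZ, SZ), add(SSSZ, Z))
  →1  mul(S(add(Z, SZ)), add(SSSZ, Z))
  →2  add(add(SSSZ, Z), mul(add(Z, SZ), add(SSSZ, Z)))
  →3  add(S(add(SSZ, Z)), mul(add(Z, SZ), add(SSSZ, Z)))
  →4  S(add(add(SSZ, Z), mul(add(Z, SZ), add(SSSZ, Z))))
  →5  S(add(S(add(SZ, Z)), mul(add(Z, SZ), add(SSSZ, Z))))
  →6  S(S(add(add(SZ, Z), mul(add(Z, SZ), add(SSSZ, Z)))))
  →7  S(S(add(S(add(Z, Z)), mul(add(Z, SZ), add(SSSZ, Z)))))
  →8  S(S(S(add(add(Z, Z), mul(add(Z, SZ), add(SSSZ, Z))))))
  →9  S(S(S(add(Z, mul(add(Z, SZ), add(SSSZ, Z))))))
  →10  S(S(S(mul(add(Z, SZ), add(SSSZ, Z)))))
  →11  S(S(S(mul(SZ, add(SSSZ, Z)))))
  →12  S(S(S(add(add(SSSZ, Z), mul(Z, add(SSSZ, Z))))))
  →13  S(S(S(add(S(add(SSZ, Z)), mul(Z, add(SSSZ, Z))))))
  →14  S(S(S(S(add(add(SSZ, Z), mul(Z, add(SSSZ, Z)))))))
  →15  S(S(S(S(add(S(add(SZ, Z)), mul(Z, add(SSSZ, Z)))))))
  →16  S(S(S(S(S(add(add(SZ, Z), mul(Z, add(SSSZ, Z))))))))
  →17  S(S(S(S(S(add(S(add(Z, Z)), mul(Z, add(SSSZ, Z))))))))
  →18  S(S(S(S(S(S(add(add(Z, Z), mul(Z, add(SSSZ, Z)))))))))
  →19  S(S(S(S(S(S(add(Z, mul(Z, add(SSSZ, Z)))))))))
  →20  S(S(S(S(S(S(mul(Z, add(SSSZ, Z))))))))
  →21  S^6(Z)

Term B:
  start: add(add(mul(SSZ, SSZ), SZ), add(SZ, Z))
  →1  add(add(add(SSZ, mul(SZ, SSZ)), SZ), add(SZ, Z))
  →2  add(add(S(add(SZ, mul(SZ, SSZ))), SZ), add(SZ, Z))
  →3  add(S(add(add(SZ, mul(SZ, SSZ)), SZ)), add(SZ, Z))
  →4  S(add(add(add(SZ, mul(SZ, SSZ)), SZ), add(SZ, Z)))
  →5  S(add(add(S(add(Z, mul(SZ, SSZ))), SZ), add(SZ, Z)))
  →6  S(add(S(add(add(Z, mul(SZ, SSZ)), SZ)), add(SZ, Z)))
  →7  S(S(add(add(add(Z, mul(SZ, SSZ)), SZ), add(SZ, Z))))
  →8  S(S(add(add(mul(SZ, SSZ), SZ), add(SZ, Z))))
  →9  S(S(add(add(add(SSZ, mul(Z, SSZ)), SZ), add(SZ, Z))))
  →10  S(S(add(add(S(add(SZ, mul(Z, SSZ))), SZ), add(SZ, Z))))
  →11  S(S(add(S(add(add(SZ, mul(Z, SSZ)), SZ)), add(SZ, Z))))
  →12  S(S(S(add(add(add(SZ, mul(Z, SSZ)), SZ), add(SZ, Z)))))
  →13  S(S(S(add(add(S(add(Z, mul(Z, SSZ))), SZ), add(SZ, Z)))))
  →14  S(S(S(add(S(add(add(Z, mul(Z, SSZ)), SZ)), add(SZ, Z)))))
  →15  S(S(S(S(add(add(add(Z, mul(Z, SSZ)), SZ), add(SZ, Z))))))
  →16  S(S(S(S(add(add(mul(Z, SSZ), SZ), add(SZ, Z))))))
  →17  S(S(S(S(add(add(Z, SZ), add(SZ, Z))))))
  →18  S(S(S(S(add(SZ, add(SZ, Z))))))
  →19  S(S(S(S(S(add(Z, add(SZ, Z)))))))
  →20  S(S(S(S(S(add(SZ, Z))))))
  →21  S(S(S(S(S(S(add(Z, Z)))))))
  →22  S^6(Z)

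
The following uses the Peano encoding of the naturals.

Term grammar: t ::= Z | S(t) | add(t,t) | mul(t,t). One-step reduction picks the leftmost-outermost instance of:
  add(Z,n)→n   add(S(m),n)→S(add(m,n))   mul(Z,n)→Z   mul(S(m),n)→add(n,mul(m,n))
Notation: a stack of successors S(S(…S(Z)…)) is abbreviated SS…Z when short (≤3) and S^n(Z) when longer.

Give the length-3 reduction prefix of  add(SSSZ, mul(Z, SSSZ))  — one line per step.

Answer: after 3 steps: S(S(S(add(Z, mul(Z, SSSZ)))))

Reduction:
  start: add(SSSZ, mul(Z, SSSZ))
  →1  S(add(SSZ, mul(Z, SSSZ)))
  →2  S(S(add(SZ, mul(Z, SSSZ))))
  →3  S(S(S(add(Z, mul(Z, SSSZ)))))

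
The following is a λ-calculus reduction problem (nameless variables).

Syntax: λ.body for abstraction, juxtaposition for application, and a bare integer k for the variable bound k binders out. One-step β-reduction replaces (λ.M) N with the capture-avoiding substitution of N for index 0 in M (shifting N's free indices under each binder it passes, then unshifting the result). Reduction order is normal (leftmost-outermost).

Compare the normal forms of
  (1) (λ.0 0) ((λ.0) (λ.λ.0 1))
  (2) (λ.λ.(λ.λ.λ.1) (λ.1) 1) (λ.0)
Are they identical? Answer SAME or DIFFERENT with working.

Answer: DIFFERENT — A ⇓ λ.0 (λ.λ.0 1), B ⇓ λ.λ.λ.0

Working:
Term A:
  start: (λ.0 0) ((λ.0) (λ.λ.0 1))
  [1] (λ.0) (λ.λ.0 1) ((λ.0) (λ.λ.0 1))
  [2] (λ.λ.0 1) ((λ.0) (λ.λ.0 1))
  [3] λ.0 ((λ.0) (λ.λ.0 1))
  [4] λ.0 (λ.λ.0 1)

Term B:
  start: (λ.λ.(λ.λ.λ.1) (λ.1) 1) (λ.0)
  [1] λ.(λ.λ.λ.1) (λ.1) (λ.0)
  [2] λ.(λ.λ.1) (λ.0)
  [3] λ.λ.λ.0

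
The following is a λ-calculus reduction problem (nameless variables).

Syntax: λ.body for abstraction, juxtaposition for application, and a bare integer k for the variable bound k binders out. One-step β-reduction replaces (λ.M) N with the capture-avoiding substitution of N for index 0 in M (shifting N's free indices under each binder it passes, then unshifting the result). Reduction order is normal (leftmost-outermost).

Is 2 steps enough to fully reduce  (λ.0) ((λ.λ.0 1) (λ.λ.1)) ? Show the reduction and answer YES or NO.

  start: (λ.0) ((λ.λ.0 1) (λ.λ.1))
  [1] (λ.λ.0 1) (λ.λ.1)
  [2] λ.0 (λ.λ.1)

Answer: YES — reaches normal form λ.0 (λ.λ.1) in 2 ≤ 2 steps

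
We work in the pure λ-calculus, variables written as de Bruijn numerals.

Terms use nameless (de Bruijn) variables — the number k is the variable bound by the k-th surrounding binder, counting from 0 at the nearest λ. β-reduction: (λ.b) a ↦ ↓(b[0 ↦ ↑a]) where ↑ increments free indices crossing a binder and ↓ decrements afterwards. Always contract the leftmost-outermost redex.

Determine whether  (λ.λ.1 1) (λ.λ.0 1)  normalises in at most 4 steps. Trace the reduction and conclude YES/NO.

Answer: YES — reaches normal form λ.λ.0 (λ.λ.0 1) in 2 ≤ 4 steps

Derivation:
  start: (λ.λ.1 1) (λ.λ.0 1)
  →1  λ.(λ.λ.0 1) (λ.λ.0 1)
  →2  λ.λ.0 (λ.λ.0 1)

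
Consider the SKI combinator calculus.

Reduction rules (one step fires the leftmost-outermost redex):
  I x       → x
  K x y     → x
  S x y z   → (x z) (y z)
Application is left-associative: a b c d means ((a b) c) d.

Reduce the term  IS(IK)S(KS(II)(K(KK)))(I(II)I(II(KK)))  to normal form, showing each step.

Answer: normal form = S(K(KK))(KK)  (in 11 steps)

Derivation:
  start: IS(IK)S(KS(II)(K(KK)))(I(II)I(II(KK)))
  →1  S(IK)S(KS(II)(K(KK)))(I(II)I(II(KK)))
  →2  IK(KS(II)(K(KK)))(S(KS(II)(K(KK))))(I(II)I(II(KK)))
  →3  K(KS(II)(K(KK)))(S(KS(II)(K(KK))))(I(II)I(II(KK)))
  →4  KS(II)(K(KK))(I(II)I(II(KK)))
  →5  S(K(KK))(I(II)I(II(KK)))
  →6  S(K(KK))(III(II(KK)))
  →7  S(K(KK))(II(II(KK)))
  →8  S(K(KK))(I(II(KK)))
  →9  S(K(KK))(II(KK))
  →10  S(K(KK))(I(KK))
  →11  S(K(KK))(KK)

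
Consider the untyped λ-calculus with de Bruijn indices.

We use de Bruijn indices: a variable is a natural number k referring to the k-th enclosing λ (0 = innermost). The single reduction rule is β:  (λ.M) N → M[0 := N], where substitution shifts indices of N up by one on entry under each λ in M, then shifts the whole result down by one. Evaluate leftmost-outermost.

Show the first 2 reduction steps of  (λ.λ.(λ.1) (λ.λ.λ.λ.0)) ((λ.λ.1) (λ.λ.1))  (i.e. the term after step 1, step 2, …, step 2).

Answer: after 2 steps: λ.0

Reduction:
  start: (λ.λ.(λ.1) (λ.λ.λ.λ.0)) ((λ.λ.1) (λ.λ.1))
  [1] λ.(λ.1) (λ.λ.λ.λ.0)
  [2] λ.0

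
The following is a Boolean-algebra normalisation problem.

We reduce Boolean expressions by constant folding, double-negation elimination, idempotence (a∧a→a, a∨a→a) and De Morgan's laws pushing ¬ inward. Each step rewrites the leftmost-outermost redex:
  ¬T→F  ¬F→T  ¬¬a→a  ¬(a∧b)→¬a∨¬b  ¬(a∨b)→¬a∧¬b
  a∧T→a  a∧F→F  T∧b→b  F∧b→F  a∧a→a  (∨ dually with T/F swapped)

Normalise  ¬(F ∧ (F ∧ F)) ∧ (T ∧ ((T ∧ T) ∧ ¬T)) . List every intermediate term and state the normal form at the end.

  start: ¬(F ∧ (F ∧ F)) ∧ (T ∧ ((T ∧ T) ∧ ¬T))
  step 1: (¬F ∨ ¬(F ∧ F)) ∧ (T ∧ ((T ∧ T) ∧ ¬T))
  step 2: (T ∨ ¬(F ∧ F)) ∧ (T ∧ ((T ∧ T) ∧ ¬T))
  step 3: T ∧ (T ∧ ((T ∧ T) ∧ ¬T))
  step 4: T ∧ ((T ∧ T) ∧ ¬T)
  step 5: (T ∧ T) ∧ ¬T
  step 6: T ∧ ¬T
  step 7: ¬T
  step 8: F

Answer: normal form = F  (in 8 steps)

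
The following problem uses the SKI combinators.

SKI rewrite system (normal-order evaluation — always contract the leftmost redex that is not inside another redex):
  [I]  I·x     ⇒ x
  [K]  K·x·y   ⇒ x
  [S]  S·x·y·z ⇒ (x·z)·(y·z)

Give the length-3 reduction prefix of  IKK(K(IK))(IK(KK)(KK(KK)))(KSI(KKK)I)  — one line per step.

Answer: after 3 steps: IK(KK)(KK(KK))

Working:
  start: IKK(K(IK))(IK(KK)(KK(KK)))(KSI(KKK)I)
  step 1: KK(K(IK))(IK(KK)(KK(KK)))(KSI(KKK)I)
  step 2: K(IK(KK)(KK(KK)))(KSI(KKK)I)
  step 3: IK(KK)(KK(KK))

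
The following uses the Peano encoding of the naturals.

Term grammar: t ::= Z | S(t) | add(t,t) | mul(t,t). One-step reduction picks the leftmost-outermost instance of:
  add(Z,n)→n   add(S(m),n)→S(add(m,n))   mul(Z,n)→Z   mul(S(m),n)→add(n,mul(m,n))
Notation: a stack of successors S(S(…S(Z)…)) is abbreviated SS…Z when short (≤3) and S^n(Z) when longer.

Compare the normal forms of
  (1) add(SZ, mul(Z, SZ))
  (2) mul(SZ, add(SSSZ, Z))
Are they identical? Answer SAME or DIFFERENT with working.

Term A:
  start: add(SZ, mul(Z, SZ))
  →1  S(add(Z, mul(Z, SZ)))
  →2  S(mul(Z, SZ))
  →3  SZ

Term B:
  start: mul(SZ, add(SSSZ, Z))
  →1  add(add(SSSZ, Z), mul(Z, add(SSSZ, Z)))
  →2  add(S(add(SSZ, Z)), mul(Z, add(SSSZ, Z)))
  →3  S(add(add(SSZ, Z), mul(Z, add(SSSZ, Z))))
  →4  S(add(S(add(SZ, Z)), mul(Z, add(SSSZ, Z))))
  →5  S(S(add(add(SZ, Z), mul(Z, add(SSSZ, Z)))))
  →6  S(S(add(S(add(Z, Z)), mul(Z, add(SSSZ, Z)))))
  →7  S(S(S(add(add(Z, Z), mul(Z, add(SSSZ, Z))))))
  →8  S(S(S(add(Z, mul(Z, add(SSSZ, Z))))))
  →9  S(S(S(mul(Z, add(SSSZ, Z)))))
  →10  SSSZ

Answer: DIFFERENT — A ⇓ SZ, B ⇓ SSSZ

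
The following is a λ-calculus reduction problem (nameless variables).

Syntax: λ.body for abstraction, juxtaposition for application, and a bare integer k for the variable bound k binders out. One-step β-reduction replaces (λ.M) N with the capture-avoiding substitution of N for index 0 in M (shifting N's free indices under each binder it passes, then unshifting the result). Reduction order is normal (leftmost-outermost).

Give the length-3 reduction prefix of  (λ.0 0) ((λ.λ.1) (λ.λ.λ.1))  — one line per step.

  start: (λ.0 0) ((λ.λ.1) (λ.λ.λ.1))
  [1] (λ.λ.1) (λ.λ.λ.1) ((λ.λ.1) (λ.λ.λ.1))
  [2] (λ.λ.λ.λ.1) ((λ.λ.1) (λ.λ.λ.1))
  [3] λ.λ.λ.1

Answer: after 3 steps: λ.λ.λ.1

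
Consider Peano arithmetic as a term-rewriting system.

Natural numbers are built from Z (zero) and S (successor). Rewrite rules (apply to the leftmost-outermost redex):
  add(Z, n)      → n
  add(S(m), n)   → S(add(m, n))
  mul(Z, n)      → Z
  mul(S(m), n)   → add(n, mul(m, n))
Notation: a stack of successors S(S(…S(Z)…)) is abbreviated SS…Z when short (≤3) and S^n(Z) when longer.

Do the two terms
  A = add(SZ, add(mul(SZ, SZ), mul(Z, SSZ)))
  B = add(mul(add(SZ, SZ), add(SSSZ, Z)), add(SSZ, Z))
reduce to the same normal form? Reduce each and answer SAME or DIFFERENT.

Answer: DIFFERENT — A ⇓ SSZ, B ⇓ S^8(Z)

Working:
Term A:
  start: add(SZ, add(mul(SZ, SZ), mul(Z, SSZ)))
  [1] S(add(Z, add(mul(SZ, SZ), mul(Z, SSZ))))
  [2] S(add(mul(SZ, SZ), mul(Z, SSZ)))
  [3] S(add(add(SZ, mul(Z, SZ)), mul(Z, SSZ)))
  [4] S(add(S(add(Z, mul(Z, SZ))), mul(Z, SSZ)))
  [5] S(S(add(add(Z, mul(Z, SZ)), mul(Z, SSZ))))
  [6] S(S(add(mul(Z, SZ), mul(Z, SSZ))))
  [7] S(S(add(Z, mul(Z, SSZ))))
  [8] S(S(mul(Z, SSZ)))
  [9] SSZ

Term B:
  start: add(mul(add(SZ, SZ), add(SSSZ, Z)), add(SSZ, Z))
  [1] add(mul(S(add(Z, SZ)), add(SSSZ, Z)), add(SSZ, Z))
  [2] add(add(add(SSSZ, Z), mul(add(Z, SZ), add(SSSZ, Z))), add(SSZ, Z))
  [3] add(add(S(add(SSZ, Z)), mul(add(Z, SZ), add(SSSZ, Z))), add(SSZ, Z))
  [4] add(S(add(add(SSZ, Z), mul(add(Z, SZ), add(SSSZ, Z)))), add(SSZ, Z))
  [5] S(add(add(add(SSZ, Z), mul(add(Z, SZ), add(SSSZ, Z))), add(SSZ, Z)))
  [6] S(add(add(S(add(SZ, Z)), mul(add(Z, SZ), add(SSSZ, Z))), add(SSZ, Z)))
  [7] S(add(S(add(add(SZ, Z), mul(add(Z, SZ), add(SSSZ, Z)))), add(SSZ, Z)))
  [8] S(S(add(add(add(SZ, Z), mul(add(Z, SZ), add(SSSZ, Z))), add(SSZ, Z))))
  [9] S(S(add(add(S(add(Z, Z)), mul(add(Z, SZ), add(SSSZ, Z))), add(SSZ, Z))))
  [10] S(S(add(S(add(add(Z, Z), mul(add(Z, SZ), add(SSSZ, Z)))), add(SSZ, Z))))
  [11] S(S(S(add(add(add(Z, Z), mul(add(Z, SZ), add(SSSZ, Z))), add(SSZ, Z)))))
  [12] S(S(S(add(add(Z, mul(add(Z, SZ), add(SSSZ, Z))), add(SSZ, Z)))))
  [13] S(S(S(add(mul(add(Z, SZ), add(SSSZ, Z)), add(SSZ, Z)))))
  [14] S(S(S(add(mul(SZ, add(SSSZ, Z)), add(SSZ, Z)))))
  [15] S(S(S(add(add(add(SSSZ, Z), mul(Z, add(SSSZ, Z))), add(SSZ, Z)))))
  [16] S(S(S(add(add(S(add(SSZ, Z)), mul(Z, add(SSSZ, Z))), add(SSZ, Z)))))
  [17] S(S(S(add(S(add(add(SSZ, Z), mul(Z, add(SSSZ, Z)))), add(SSZ, Z)))))
  [18] S(S(S(S(add(add(add(SSZ, Z), mul(Z, add(SSSZ, Z))), add(SSZ, Z))))))
  [19] S(S(S(S(add(add(S(add(SZ, Z)), mul(Z, add(SSSZ, Z))), add(SSZ, Z))))))
  [20] S(S(S(S(add(S(add(add(SZ, Z), mul(Z, add(SSSZ, Z)))), add(SSZ, Z))))))
  [21] S(S(S(S(S(add(add(add(SZ, Z), mul(Z, add(SSSZ, Z))), add(SSZ, Z)))))))
  [22] S(S(S(S(S(add(add(S(add(Z, Z)), mul(Z, add(SSSZ, Z))), add(SSZ, Z)))))))
  [23] S(S(S(S(S(add(S(add(add(Z, Z), mul(Z, add(SSSZ, Z)))), add(SSZ, Z)))))))
  [24] S(S(S(S(S(S(add(add(add(Z, Z), mul(Z, add(SSSZ, Z))), add(SSZ, Z))))))))
  [25] S(S(S(S(S(S(add(add(Z, mul(Z, add(SSSZ, Z))), add(SSZ, Z))))))))
  [26] S(S(S(S(S(S(add(mul(Z, add(SSSZ, Z)), add(SSZ, Z))))))))
  [27] S(S(S(S(S(S(add(Z, add(SSZ, Z))))))))
  [28] S(S(S(S(S(S(add(SSZ, Z)))))))
  [29] S(S(S(S(S(S(S(add(SZ, Z))))))))
  [30] S(S(S(S(S(S(S(S(add(Z, Z)))))))))
  [31] S^8(Z)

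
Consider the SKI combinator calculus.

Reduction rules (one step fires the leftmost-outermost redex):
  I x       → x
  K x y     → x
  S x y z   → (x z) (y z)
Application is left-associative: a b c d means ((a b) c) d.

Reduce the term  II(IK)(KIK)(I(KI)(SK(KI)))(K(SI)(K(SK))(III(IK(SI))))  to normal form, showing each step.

  start: II(IK)(KIK)(I(KI)(SK(KI)))(K(SI)(K(SK))(III(IK(SI))))
  [1] I(IK)(KIK)(I(KI)(SK(KI)))(K(SI)(K(SK))(III(IK(SI))))
  [2] IK(KIK)(I(KI)(SK(KI)))(K(SI)(K(SK))(III(IK(SI))))
  [3] K(KIK)(I(KI)(SK(KI)))(K(SI)(K(SK))(III(IK(SI))))
  [4] KIK(K(SI)(K(SK))(III(IK(SI))))
  [5] I(K(SI)(K(SK))(III(IK(SI))))
  [6] K(SI)(K(SK))(III(IK(SI)))
  [7] SI(III(IK(SI)))
  [8] SI(II(IK(SI)))
  [9] SI(I(IK(SI)))
  [10] SI(IK(SI))
  [11] SI(K(SI))

Answer: normal form = SI(K(SI))  (in 11 steps)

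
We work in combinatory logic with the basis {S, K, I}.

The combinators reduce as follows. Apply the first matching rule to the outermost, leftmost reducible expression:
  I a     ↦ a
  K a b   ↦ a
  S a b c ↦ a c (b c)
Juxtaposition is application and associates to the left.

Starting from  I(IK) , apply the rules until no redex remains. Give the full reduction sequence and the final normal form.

  start: I(IK)
  →1  IK
  →2  K

Answer: normal form = K  (in 2 steps)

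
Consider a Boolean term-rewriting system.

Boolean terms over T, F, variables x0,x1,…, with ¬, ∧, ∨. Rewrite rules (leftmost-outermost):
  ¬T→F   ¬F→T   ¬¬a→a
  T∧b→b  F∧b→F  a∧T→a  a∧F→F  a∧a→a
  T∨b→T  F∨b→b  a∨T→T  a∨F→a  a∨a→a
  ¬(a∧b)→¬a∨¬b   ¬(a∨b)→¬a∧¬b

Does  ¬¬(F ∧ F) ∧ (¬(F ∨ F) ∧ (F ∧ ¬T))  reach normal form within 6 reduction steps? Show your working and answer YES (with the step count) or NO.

Answer: YES — reaches normal form F in 3 ≤ 6 steps

Derivation:
  start: ¬¬(F ∧ F) ∧ (¬(F ∨ F) ∧ (F ∧ ¬T))
  step 1: (F ∧ F) ∧ (¬(F ∨ F) ∧ (F ∧ ¬T))
  step 2: F ∧ (¬(F ∨ F) ∧ (F ∧ ¬T))
  step 3: F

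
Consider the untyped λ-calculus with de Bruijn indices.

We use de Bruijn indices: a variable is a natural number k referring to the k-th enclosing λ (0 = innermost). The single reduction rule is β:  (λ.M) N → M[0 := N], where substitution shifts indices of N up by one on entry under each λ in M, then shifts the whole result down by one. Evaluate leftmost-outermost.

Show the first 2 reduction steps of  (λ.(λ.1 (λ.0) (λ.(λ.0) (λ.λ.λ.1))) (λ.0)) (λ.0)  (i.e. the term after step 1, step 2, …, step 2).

Answer: after 2 steps: (λ.0) (λ.0) (λ.(λ.0) (λ.λ.λ.1))

Reduction:
  start: (λ.(λ.1 (λ.0) (λ.(λ.0) (λ.λ.λ.1))) (λ.0)) (λ.0)
  →1  (λ.(λ.0) (λ.0) (λ.(λ.0) (λ.λ.λ.1))) (λ.0)
  →2  (λ.0) (λ.0) (λ.(λ.0) (λ.λ.λ.1))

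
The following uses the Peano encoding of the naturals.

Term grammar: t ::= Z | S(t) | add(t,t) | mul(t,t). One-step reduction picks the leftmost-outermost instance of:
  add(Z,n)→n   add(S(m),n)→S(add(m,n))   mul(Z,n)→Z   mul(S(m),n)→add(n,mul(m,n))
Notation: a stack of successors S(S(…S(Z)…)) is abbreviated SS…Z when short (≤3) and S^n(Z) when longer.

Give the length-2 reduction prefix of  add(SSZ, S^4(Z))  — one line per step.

Answer: after 2 steps: S(S(add(Z, S^4(Z))))

Reduction:
  start: add(SSZ, S^4(Z))
  [1] S(add(SZ, S^4(Z)))
  [2] S(S(add(Z, S^4(Z))))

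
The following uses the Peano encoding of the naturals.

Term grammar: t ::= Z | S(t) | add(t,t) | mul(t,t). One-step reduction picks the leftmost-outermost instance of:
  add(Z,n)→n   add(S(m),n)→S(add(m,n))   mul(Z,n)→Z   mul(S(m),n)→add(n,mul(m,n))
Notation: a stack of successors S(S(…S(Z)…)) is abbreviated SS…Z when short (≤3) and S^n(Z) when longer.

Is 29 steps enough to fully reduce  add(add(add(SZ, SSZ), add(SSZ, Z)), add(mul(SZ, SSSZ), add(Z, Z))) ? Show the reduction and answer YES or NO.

  start: add(add(add(SZ, SSZ), add(SSZ, Z)), add(mul(SZ, SSSZ), add(Z, Z)))
  step 1: add(add(S(add(Z, SSZ)), add(SSZ, Z)), add(mul(SZ, SSSZ), add(Z, Z)))
  step 2: add(S(add(add(Z, SSZ), add(SSZ, Z))), add(mul(SZ, SSSZ), add(Z, Z)))
  step 3: S(add(add(add(Z, SSZ), add(SSZ, Z)), add(mul(SZ, SSSZ), add(Z, Z))))
  step 4: S(add(add(SSZ, add(SSZ, Z)), add(mul(SZ, SSSZ), add(Z, Z))))
  step 5: S(add(S(add(SZ, add(SSZ, Z))), add(mul(SZ, SSSZ), add(Z, Z))))
  step 6: S(S(add(add(SZ, add(SSZ, Z)), add(mul(SZ, SSSZ), add(Z, Z)))))
  step 7: S(S(add(S(add(Z, add(SSZ, Z))), add(mul(SZ, SSSZ), add(Z, Z)))))
  step 8: S(S(S(add(add(Z, add(SSZ, Z)), add(mul(SZ, SSSZ), add(Z, Z))))))
  step 9: S(S(S(add(add(SSZ, Z), add(mul(SZ, SSSZ), add(Z, Z))))))
  step 10: S(S(S(add(S(add(SZ, Z)), add(mul(SZ, SSSZ), add(Z, Z))))))
  step 11: S(S(S(S(add(add(SZ, Z), add(mul(SZ, SSSZ), add(Z, Z)))))))
  step 12: S(S(S(S(add(S(add(Z, Z)), add(mul(SZ, SSSZ), add(Z, Z)))))))
  step 13: S(S(S(S(S(add(add(Z, Z), add(mul(SZ, SSSZ), add(Z, Z))))))))
  step 14: S(S(S(S(S(add(Z, add(mul(SZ, SSSZ), add(Z, Z))))))))
  step 15: S(S(S(S(S(add(mul(SZ, SSSZ), add(Z, Z)))))))
  step 16: S(S(S(S(S(add(add(SSSZ, mul(Z, SSSZ)), add(Z, Z)))))))
  step 17: S(S(S(S(S(add(S(add(SSZ, mul(Z, SSSZ))), add(Z, Z)))))))
  step 18: S(S(S(S(S(S(add(add(SSZ, mul(Z, SSSZ)), add(Z, Z))))))))
  step 19: S(S(S(S(S(S(add(S(add(SZ, mul(Z, SSSZ))), add(Z, Z))))))))
  step 20: S(S(S(S(S(S(S(add(add(SZ, mul(Z, SSSZ)), add(Z, Z)))))))))
  step 21: S(S(S(S(S(S(S(add(S(add(Z, mul(Z, SSSZ))), add(Z, Z)))))))))
  step 22: S(S(S(S(S(S(S(S(add(add(Z, mul(Z, SSSZ)), add(Z, Z))))))))))
  step 23: S(S(S(S(S(S(S(S(add(mul(Z, SSSZ), add(Z, Z))))))))))
  step 24: S(S(S(S(S(S(S(S(add(Z, add(Z, Z))))))))))
  step 25: S(S(S(S(S(S(S(S(add(Z, Z)))))))))
  step 26: S^8(Z)

Answer: YES — reaches normal form S^8(Z) in 26 ≤ 29 steps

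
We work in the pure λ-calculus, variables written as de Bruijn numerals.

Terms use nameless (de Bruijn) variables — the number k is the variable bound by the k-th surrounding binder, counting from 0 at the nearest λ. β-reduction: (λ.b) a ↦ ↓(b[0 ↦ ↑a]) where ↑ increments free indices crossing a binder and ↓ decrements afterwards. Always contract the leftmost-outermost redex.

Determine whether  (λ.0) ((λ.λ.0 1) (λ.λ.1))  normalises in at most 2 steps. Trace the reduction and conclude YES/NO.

  start: (λ.0) ((λ.λ.0 1) (λ.λ.1))
  →1  (λ.λ.0 1) (λ.λ.1)
  →2  λ.0 (λ.λ.1)

Answer: YES — reaches normal form λ.0 (λ.λ.1) in 2 ≤ 2 steps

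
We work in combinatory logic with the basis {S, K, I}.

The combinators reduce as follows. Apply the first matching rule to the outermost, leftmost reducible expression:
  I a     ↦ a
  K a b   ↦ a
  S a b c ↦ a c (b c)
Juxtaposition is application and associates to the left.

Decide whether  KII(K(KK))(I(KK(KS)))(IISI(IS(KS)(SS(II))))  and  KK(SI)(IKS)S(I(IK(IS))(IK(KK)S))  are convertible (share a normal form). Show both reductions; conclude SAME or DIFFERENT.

Term A:
  start: KII(K(KK))(I(KK(KS)))(IISI(IS(KS)(SS(II))))
  step 1: I(K(KK))(I(KK(KS)))(IISI(IS(KS)(SS(II))))
  step 2: K(KK)(I(KK(KS)))(IISI(IS(KS)(SS(II))))
  step 3: KK(IISI(IS(KS)(SS(II))))
  step 4: K

Term B:
  start: KK(SI)(IKS)S(I(IK(IS))(IK(KK)S))
  step 1: K(IKS)S(I(IK(IS))(IK(KK)S))
  step 2: IKS(I(IK(IS))(IK(KK)S))
  step 3: KS(I(IK(IS))(IK(KK)S))
  step 4: S

Answer: DIFFERENT — A ⇓ K, B ⇓ S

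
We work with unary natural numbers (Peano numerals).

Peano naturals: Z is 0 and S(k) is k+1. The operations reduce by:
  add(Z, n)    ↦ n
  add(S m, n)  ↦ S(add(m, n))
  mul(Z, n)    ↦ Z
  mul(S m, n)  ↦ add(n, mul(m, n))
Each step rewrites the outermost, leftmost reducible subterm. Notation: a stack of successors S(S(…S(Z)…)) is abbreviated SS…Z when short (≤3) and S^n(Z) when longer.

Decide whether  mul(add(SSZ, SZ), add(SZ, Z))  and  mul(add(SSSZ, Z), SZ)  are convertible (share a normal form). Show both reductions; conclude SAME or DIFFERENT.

Answer: SAME — A ⇓ SSSZ, B ⇓ SSSZ

Working:
Term A:
  start: mul(add(SSZ, SZ), add(SZ, Z))
  step 1: mul(S(add(SZ, SZ)), add(SZ, Z))
  step 2: add(add(SZ, Z), mul(add(SZ, SZ), add(SZ, Z)))
  step 3: add(S(add(Z, Z)), mul(add(SZ, SZ), add(SZ, Z)))
  step 4: S(add(add(Z, Z), mul(add(SZ, SZ), add(SZ, Z))))
  step 5: S(add(Z, mul(add(SZ, SZ), add(SZ, Z))))
  step 6: S(mul(add(SZ, SZ), add(SZ, Z)))
  step 7: S(mul(S(add(Z, SZ)), add(SZ, Z)))
  step 8: S(add(add(SZ, Z), mul(add(Z, SZ), add(SZ, Z))))
  step 9: S(add(S(add(Z, Z)), mul(add(Z, SZ), add(SZ, Z))))
  step 10: S(S(add(add(Z, Z), mul(add(Z, SZ), add(SZ, Z)))))
  step 11: S(S(add(Z, mul(add(Z, SZ), add(SZ, Z)))))
  step 12: S(S(mul(add(Z, SZ), add(SZ, Z))))
  step 13: S(S(mul(SZ, add(SZ, Z))))
  step 14: S(S(add(add(SZ, Z), mul(Z, add(SZ, Z)))))
  step 15: S(S(add(S(add(Z, Z)), mul(Z, add(SZ, Z)))))
  step 16: S(S(S(add(add(Z, Z), mul(Z, add(SZ, Z))))))
  step 17: S(S(S(add(Z, mul(Z, add(SZ, Z))))))
  step 18: S(S(S(mul(Z, add(SZ, Z)))))
  step 19: SSSZ

Term B:
  start: mul(add(SSSZ, Z), SZ)
  step 1: mul(S(add(SSZ, Z)), SZ)
  step 2: add(SZ, mul(add(SSZ, Z), SZ))
  step 3: S(add(Z, mul(add(SSZ, Z), SZ)))
  step 4: S(mul(add(SSZ, Z), SZ))
  step 5: S(mul(S(add(SZ, Z)), SZ))
  step 6: S(add(SZ, mul(add(SZ, Z), SZ)))
  step 7: S(S(add(Z, mul(add(SZ, Z), SZ))))
  step 8: S(S(mul(add(SZ, Z), SZ)))
  step 9: S(S(mul(S(add(Z, Z)), SZ)))
  step 10: S(S(add(SZ, mul(add(Z, Z), SZ))))
  step 11: S(S(S(add(Z, mul(add(Z, Z), SZ)))))
  step 12: S(S(S(mul(add(Z, Z), SZ))))
  step 13: S(S(S(mul(Z, SZ))))
  step 14: SSSZ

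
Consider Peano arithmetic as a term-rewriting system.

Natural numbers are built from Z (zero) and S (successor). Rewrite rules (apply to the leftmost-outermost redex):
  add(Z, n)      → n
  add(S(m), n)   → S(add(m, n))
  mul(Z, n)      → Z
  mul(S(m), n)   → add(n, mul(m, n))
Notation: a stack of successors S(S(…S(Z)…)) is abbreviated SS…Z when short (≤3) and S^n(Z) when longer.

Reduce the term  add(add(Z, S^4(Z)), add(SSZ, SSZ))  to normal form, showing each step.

Answer: normal form = S^8(Z)  (in 9 steps)

Working:
  start: add(add(Z, S^4(Z)), add(SSZ, SSZ))
  [1] add(S^4(Z), add(SSZ, SSZ))
  [2] S(add(SSSZ, add(SSZ, SSZ)))
  [3] S(S(add(SSZ, add(SSZ, SSZ))))
  [4] S(S(S(add(SZ, add(SSZ, SSZ)))))
  [5] S(S(S(S(add(Z, add(SSZ, SSZ))))))
  [6] S(S(S(S(add(SSZ, SSZ)))))
  [7] S(S(S(S(S(add(SZ, SSZ))))))
  [8] S(S(S(S(S(S(add(Z, SSZ)))))))
  [9] S^8(Z)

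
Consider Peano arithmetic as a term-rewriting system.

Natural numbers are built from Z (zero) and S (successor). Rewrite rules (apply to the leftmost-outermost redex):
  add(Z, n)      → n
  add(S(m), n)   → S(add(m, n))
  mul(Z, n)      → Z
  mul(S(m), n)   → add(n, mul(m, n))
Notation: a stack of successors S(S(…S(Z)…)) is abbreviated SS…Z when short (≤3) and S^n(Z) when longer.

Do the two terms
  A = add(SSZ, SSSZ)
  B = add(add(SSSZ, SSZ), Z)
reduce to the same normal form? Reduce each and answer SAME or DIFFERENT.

Answer: SAME — A ⇓ S^5(Z), B ⇓ S^5(Z)

Reduction:
Term A:
  start: add(SSZ, SSSZ)
  [1] S(add(SZ, SSSZ))
  [2] S(S(add(Z, SSSZ)))
  [3] S^5(Z)

Term B:
  start: add(add(SSSZ, SSZ), Z)
  [1] add(S(add(SSZ, SSZ)), Z)
  [2] S(add(add(SSZ, SSZ), Z))
  [3] S(add(S(add(SZ, SSZ)), Z))
  [4] S(S(add(add(SZ, SSZ), Z)))
  [5] S(S(add(S(add(Z, SSZ)), Z)))
  [6] S(S(S(add(add(Z, SSZ), Z))))
  [7] S(S(S(add(SSZ, Z))))
  [8] S(S(S(S(add(SZ, Z)))))
  [9] S(S(S(S(S(add(Z, Z))))))
  [10] S^5(Z)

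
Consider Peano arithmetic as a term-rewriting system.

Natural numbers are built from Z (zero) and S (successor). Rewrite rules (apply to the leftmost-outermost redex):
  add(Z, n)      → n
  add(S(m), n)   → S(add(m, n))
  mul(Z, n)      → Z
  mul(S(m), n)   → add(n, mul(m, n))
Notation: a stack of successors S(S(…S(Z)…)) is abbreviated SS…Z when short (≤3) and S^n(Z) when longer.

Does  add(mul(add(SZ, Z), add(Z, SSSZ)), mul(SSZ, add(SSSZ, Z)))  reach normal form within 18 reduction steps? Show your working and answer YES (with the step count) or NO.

Answer: NO — after 18 steps the term is S(S(S(S(S(add(add(SZ, Z), mul(SZ, add(SSSZ, Z)))))))), not yet normal

Working:
  start: add(mul(add(SZ, Z), add(Z, SSSZ)), mul(SSZ, add(SSSZ, Z)))
  [1] add(mul(S(add(Z, Z)), add(Z, SSSZ)), mul(SSZ, add(SSSZ, Z)))
  [2] add(add(add(Z, SSSZ), mul(add(Z, Z), add(Z, SSSZ))), mul(SSZ, add(SSSZ, Z)))
  [3] add(add(SSSZ, mul(add(Z, Z), add(Z, SSSZ))), mul(SSZ, add(SSSZ, Z)))
  [4] add(S(add(SSZ, mul(add(Z, Z), add(Z, SSSZ)))), mul(SSZ, add(SSSZ, Z)))
  [5] S(add(add(SSZ, mul(add(Z, Z), add(Z, SSSZ))), mul(SSZ, add(SSSZ, Z))))
  [6] S(add(S(add(SZ, mul(add(Z, Z), add(Z, SSSZ)))), mul(SSZ, add(SSSZ, Z))))
  [7] S(S(add(add(SZ, mul(add(Z, Z), add(Z, SSSZ))), mul(SSZ, add(SSSZ, Z)))))
  [8] S(S(add(S(add(Z, mul(add(Z, Z), add(Z, SSSZ)))), mul(SSZ, add(SSSZ, Z)))))
  [9] S(S(S(add(add(Z, mul(add(Z, Z), add(Z, SSSZ))), mul(SSZ, add(SSSZ, Z))))))
  [10] S(S(S(add(mul(add(Z, Z), add(Z, SSSZ)), mul(SSZ, add(SSSZ, Z))))))
  [11] S(S(S(add(mul(Z, add(Z, SSSZ)), mul(SSZ, add(SSSZ, Z))))))
  [12] S(S(S(add(Z, mul(SSZ, add(SSSZ, Z))))))
  [13] S(S(S(mul(SSZ, add(SSSZ, Z)))))
  [14] S(S(S(add(add(SSSZ, Z), mul(SZ, add(SSSZ, Z))))))
  [15] S(S(S(add(S(add(SSZ, Z)), mul(SZ, add(SSSZ, Z))))))
  [16] S(S(S(S(add(add(SSZ, Z), mul(SZ, add(SSSZ, Z)))))))
  [17] S(S(S(S(add(S(add(SZ, Z)), mul(SZ, add(SSSZ, Z)))))))
  [18] S(S(S(S(S(add(add(SZ, Z), mul(SZ, add(SSSZ, Z))))))))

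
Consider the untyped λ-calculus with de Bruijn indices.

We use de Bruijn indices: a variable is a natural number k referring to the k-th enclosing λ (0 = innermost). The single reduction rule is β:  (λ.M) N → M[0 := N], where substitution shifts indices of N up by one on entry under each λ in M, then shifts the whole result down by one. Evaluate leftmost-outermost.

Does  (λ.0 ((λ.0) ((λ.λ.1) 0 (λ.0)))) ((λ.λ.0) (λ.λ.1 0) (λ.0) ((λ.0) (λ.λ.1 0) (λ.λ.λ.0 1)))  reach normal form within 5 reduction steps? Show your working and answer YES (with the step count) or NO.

  start: (λ.0 ((λ.0) ((λ.λ.1) 0 (λ.0)))) ((λ.λ.0) (λ.λ.1 0) (λ.0) ((λ.0) (λ.λ.1 0) (λ.λ.λ.0 1)))
  step 1: (λ.λ.0) (λ.λ.1 0) (λ.0) ((λ.0) (λ.λ.1 0) (λ.λ.λ.0 1)) ((λ.0) ((λ.λ.1) ((λ.λ.0) (λ.λ.1 0) (λ.0) ((λ.0) (λ.λ.1 0) (λ.λ.λ.0 1))) (λ.0)))
  step 2: (λ.0) (λ.0) ((λ.0) (λ.λ.1 0) (λ.λ.λ.0 1)) ((λ.0) ((λ.λ.1) ((λ.λ.0) (λ.λ.1 0) (λ.0) ((λ.0) (λ.λ.1 0) (λ.λ.λ.0 1))) (λ.0)))
  step 3: (λ.0) ((λ.0) (λ.λ.1 0) (λ.λ.λ.0 1)) ((λ.0) ((λ.λ.1) ((λ.λ.0) (λ.λ.1 0) (λ.0) ((λ.0) (λ.λ.1 0) (λ.λ.λ.0 1))) (λ.0)))
  step 4: (λ.0) (λ.λ.1 0) (λ.λ.λ.0 1) ((λ.0) ((λ.λ.1) ((λ.λ.0) (λ.λ.1 0) (λ.0) ((λ.0) (λ.λ.1 0) (λ.λ.λ.0 1))) (λ.0)))
  step 5: (λ.λ.1 0) (λ.λ.λ.0 1) ((λ.0) ((λ.λ.1) ((λ.λ.0) (λ.λ.1 0) (λ.0) ((λ.0) (λ.λ.1 0) (λ.λ.λ.0 1))) (λ.0)))

Answer: NO — after 5 steps the term is (λ.λ.1 0) (λ.λ.λ.0 1) ((λ.0) ((λ.λ.1) ((λ.λ.0) (λ.λ.1 0) (λ.0) ((λ.0) (λ.λ.1 0) (λ.λ.λ.0 1))) (λ.0))), not yet normal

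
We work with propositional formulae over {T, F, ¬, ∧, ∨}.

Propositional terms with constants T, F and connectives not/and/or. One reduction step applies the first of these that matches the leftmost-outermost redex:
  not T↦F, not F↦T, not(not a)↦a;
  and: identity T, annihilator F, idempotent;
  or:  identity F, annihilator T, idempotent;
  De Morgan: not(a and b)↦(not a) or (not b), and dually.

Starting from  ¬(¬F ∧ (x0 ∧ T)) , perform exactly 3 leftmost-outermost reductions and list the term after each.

  start: ¬(¬F ∧ (x0 ∧ T))
  step 1: ¬¬F ∨ ¬(x0 ∧ T)
  step 2: F ∨ ¬(x0 ∧ T)
  step 3: ¬(x0 ∧ T)

Answer: after 3 steps: ¬(x0 ∧ T)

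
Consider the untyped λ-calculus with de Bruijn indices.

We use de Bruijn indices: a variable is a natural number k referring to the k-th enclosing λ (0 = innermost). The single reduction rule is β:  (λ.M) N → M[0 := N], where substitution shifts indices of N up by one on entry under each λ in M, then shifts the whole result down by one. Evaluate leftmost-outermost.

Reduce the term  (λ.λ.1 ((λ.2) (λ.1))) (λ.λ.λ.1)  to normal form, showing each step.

Answer: normal form = λ.λ.λ.1  (in 2 steps)

Derivation:
  start: (λ.λ.1 ((λ.2) (λ.1))) (λ.λ.λ.1)
  →1  λ.(λ.λ.λ.1) ((λ.λ.λ.λ.1) (λ.1))
  →2  λ.λ.λ.1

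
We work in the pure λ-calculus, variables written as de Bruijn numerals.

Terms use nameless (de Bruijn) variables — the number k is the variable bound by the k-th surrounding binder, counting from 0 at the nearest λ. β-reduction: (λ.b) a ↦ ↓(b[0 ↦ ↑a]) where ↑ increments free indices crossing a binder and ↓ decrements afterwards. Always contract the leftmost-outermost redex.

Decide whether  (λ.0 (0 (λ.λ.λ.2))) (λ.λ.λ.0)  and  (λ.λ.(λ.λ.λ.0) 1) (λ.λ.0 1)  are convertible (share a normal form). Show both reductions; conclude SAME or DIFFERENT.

Term A:
  start: (λ.0 (0 (λ.λ.λ.2))) (λ.λ.λ.0)
  →1  (λ.λ.λ.0) ((λ.λ.λ.0) (λ.λ.λ.2))
  →2  λ.λ.0

Term B:
  start: (λ.λ.(λ.λ.λ.0) 1) (λ.λ.0 1)
  →1  λ.(λ.λ.λ.0) (λ.λ.0 1)
  →2  λ.λ.λ.0

Answer: DIFFERENT — A ⇓ λ.λ.0, B ⇓ λ.λ.λ.0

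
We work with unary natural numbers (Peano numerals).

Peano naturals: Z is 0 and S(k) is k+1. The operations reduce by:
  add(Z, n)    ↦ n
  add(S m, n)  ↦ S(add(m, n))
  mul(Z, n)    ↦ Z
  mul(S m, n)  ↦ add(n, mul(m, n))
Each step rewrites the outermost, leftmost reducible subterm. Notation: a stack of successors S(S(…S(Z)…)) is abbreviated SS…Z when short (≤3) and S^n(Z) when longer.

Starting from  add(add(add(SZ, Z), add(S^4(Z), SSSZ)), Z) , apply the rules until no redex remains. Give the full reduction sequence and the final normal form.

  start: add(add(add(SZ, Z), add(S^4(Z), SSSZ)), Z)
  step 1: add(add(S(add(Z, Z)), add(S^4(Z), SSSZ)), Z)
  step 2: add(S(add(add(Z, Z), add(S^4(Z), SSSZ))), Z)
  step 3: S(add(add(add(Z, Z), add(S^4(Z), SSSZ)), Z))
  step 4: S(add(add(Z, add(S^4(Z), SSSZ)), Z))
  step 5: S(add(add(S^4(Z), SSSZ), Z))
  step 6: S(add(S(add(SSSZ, SSSZ)), Z))
  step 7: S(S(add(add(SSSZ, SSSZ), Z)))
  step 8: S(S(add(S(add(SSZ, SSSZ)), Z)))
  step 9: S(S(S(add(add(SSZ, SSSZ), Z))))
  step 10: S(S(S(add(S(add(SZ, SSSZ)), Z))))
  step 11: S(S(S(S(add(add(SZ, SSSZ), Z)))))
  step 12: S(S(S(S(add(S(add(Z, SSSZ)), Z)))))
  step 13: S(S(S(S(S(add(add(Z, SSSZ), Z))))))
  step 14: S(S(S(S(S(add(SSSZ, Z))))))
  step 15: S(S(S(S(S(S(add(SSZ, Z)))))))
  step 16: S(S(S(S(S(S(S(add(SZ, Z))))))))
  step 17: S(S(S(S(S(S(S(S(add(Z, Z)))))))))
  step 18: S^8(Z)

Answer: normal form = S^8(Z)  (in 18 steps)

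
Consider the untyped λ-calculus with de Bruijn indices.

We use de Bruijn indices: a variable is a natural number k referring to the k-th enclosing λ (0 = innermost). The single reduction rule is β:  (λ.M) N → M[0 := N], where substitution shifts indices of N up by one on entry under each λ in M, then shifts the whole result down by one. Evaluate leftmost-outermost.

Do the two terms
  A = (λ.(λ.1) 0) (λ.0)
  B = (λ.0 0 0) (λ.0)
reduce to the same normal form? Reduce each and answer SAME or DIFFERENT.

Term A:
  start: (λ.(λ.1) 0) (λ.0)
  →1  (λ.λ.0) (λ.0)
  →2  λ.0

Term B:
  start: (λ.0 0 0) (λ.0)
  →1  (λ.0) (λ.0) (λ.0)
  →2  (λ.0) (λ.0)
  →3  λ.0

Answer: SAME — A ⇓ λ.0, B ⇓ λ.0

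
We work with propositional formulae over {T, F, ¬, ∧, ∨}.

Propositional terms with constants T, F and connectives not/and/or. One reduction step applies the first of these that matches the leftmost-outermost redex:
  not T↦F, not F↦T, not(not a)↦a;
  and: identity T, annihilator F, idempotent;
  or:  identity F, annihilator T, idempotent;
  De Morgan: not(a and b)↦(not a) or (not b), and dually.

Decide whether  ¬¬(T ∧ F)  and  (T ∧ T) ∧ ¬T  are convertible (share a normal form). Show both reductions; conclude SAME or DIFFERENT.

Term A:
  start: ¬¬(T ∧ F)
  step 1: T ∧ F
  step 2: F

Term B:
  start: (T ∧ T) ∧ ¬T
  step 1: T ∧ ¬T
  step 2: ¬T
  step 3: F

Answer: SAME — A ⇓ F, B ⇓ F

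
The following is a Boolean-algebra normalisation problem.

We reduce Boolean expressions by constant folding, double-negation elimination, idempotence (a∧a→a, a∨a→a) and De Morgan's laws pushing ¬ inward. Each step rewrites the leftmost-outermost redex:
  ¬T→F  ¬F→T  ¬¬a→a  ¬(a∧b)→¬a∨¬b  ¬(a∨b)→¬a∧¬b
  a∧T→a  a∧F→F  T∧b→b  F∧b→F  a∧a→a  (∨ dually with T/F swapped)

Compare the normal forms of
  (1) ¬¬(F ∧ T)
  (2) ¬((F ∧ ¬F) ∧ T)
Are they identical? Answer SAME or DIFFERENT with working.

Term A:
  start: ¬¬(F ∧ T)
  step 1: F ∧ T
  step 2: F

Term B:
  start: ¬((F ∧ ¬F) ∧ T)
  step 1: ¬(F ∧ ¬F) ∨ ¬T
  step 2: (¬F ∨ ¬¬F) ∨ ¬T
  step 3: (T ∨ ¬¬F) ∨ ¬T
  step 4: T ∨ ¬T
  step 5: T

Answer: DIFFERENT — A ⇓ F, B ⇓ T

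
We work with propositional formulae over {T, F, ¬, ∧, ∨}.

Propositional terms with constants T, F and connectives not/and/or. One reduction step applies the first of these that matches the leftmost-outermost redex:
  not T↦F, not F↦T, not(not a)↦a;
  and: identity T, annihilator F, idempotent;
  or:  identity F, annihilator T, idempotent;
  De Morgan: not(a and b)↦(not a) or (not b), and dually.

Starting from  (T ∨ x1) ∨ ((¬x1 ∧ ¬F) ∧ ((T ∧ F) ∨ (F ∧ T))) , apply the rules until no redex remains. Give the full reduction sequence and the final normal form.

Answer: normal form = T  (in 2 steps)

Derivation:
  start: (T ∨ x1) ∨ ((¬x1 ∧ ¬F) ∧ ((T ∧ F) ∨ (F ∧ T)))
  [1] T ∨ ((¬x1 ∧ ¬F) ∧ ((T ∧ F) ∨ (F ∧ T)))
  [2] T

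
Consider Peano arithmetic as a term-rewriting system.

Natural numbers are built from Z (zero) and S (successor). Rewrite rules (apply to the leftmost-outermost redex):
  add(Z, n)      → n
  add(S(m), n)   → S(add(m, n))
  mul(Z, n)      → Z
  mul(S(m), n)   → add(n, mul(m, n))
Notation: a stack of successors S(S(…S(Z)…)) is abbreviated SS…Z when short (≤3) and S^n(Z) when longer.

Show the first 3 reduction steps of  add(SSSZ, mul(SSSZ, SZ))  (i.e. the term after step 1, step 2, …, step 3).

  start: add(SSSZ, mul(SSSZ, SZ))
  step 1: S(add(SSZ, mul(SSSZ, SZ)))
  step 2: S(S(add(SZ, mul(SSSZ, SZ))))
  step 3: S(S(S(add(Z, mul(SSSZ, SZ)))))

Answer: after 3 steps: S(S(S(add(Z, mul(SSSZ, SZ)))))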